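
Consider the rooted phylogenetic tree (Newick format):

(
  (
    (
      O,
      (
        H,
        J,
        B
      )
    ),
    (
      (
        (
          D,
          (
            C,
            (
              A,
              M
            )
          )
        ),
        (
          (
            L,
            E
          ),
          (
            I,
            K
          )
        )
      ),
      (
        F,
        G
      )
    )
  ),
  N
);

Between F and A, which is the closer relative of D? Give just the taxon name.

The MRCA of D and A subtends (D,(C,(A,M))) (4 taxa).
The MRCA of D and F subtends (((D,(C,(A,M))),((L,E),(I,K))),(F,G)) (10 taxa).
The first is nested inside the second, so D shares a more recent common ancestor with A.

A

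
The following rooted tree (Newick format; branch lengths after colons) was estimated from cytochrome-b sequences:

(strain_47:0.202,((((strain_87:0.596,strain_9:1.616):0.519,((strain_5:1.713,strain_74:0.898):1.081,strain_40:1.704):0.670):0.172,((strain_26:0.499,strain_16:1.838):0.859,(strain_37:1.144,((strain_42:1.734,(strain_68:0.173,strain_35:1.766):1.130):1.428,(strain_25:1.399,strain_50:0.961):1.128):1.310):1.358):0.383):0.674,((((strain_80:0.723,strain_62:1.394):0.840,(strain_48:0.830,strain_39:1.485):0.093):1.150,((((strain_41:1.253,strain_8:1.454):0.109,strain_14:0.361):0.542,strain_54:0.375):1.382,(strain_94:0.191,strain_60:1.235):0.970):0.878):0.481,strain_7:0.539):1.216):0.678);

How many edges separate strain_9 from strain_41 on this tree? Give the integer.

11

The MRCA of strain_9 and strain_41 is the node subtending ((((strain_87,strain_9),((strain_5,strain_74),strain_40)),((strain_26,strain_16),(strain_37,((strain_42,(strain_68,strain_35)),(strain_25,strain_50))))),((((strain_80,strain_62),(strain_48,strain_39)),((((strain_41,strain_8),strain_14),strain_54),(strain_94,strain_60))),strain_7)).
From strain_9 up to that node: 4 branches. From strain_41 up to the same node: 7 branches. Total: 4 + 7 = 11.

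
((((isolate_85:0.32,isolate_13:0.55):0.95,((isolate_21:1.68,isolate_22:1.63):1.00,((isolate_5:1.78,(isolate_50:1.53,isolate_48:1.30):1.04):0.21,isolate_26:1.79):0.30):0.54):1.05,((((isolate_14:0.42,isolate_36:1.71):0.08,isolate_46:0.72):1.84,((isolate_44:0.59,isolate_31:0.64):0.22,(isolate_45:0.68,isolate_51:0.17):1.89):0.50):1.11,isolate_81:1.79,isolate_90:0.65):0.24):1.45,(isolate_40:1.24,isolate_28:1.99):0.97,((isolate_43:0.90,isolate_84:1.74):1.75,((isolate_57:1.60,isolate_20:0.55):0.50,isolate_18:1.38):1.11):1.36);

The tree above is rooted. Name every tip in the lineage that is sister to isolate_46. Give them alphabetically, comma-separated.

isolate_46 attaches to the tree at the node subtending ((isolate_14,isolate_36),isolate_46).
The other lineage descending from that same node — the sister group — is (isolate_14,isolate_36); its 2 tips in alphabetical order are the answer.

isolate_14, isolate_36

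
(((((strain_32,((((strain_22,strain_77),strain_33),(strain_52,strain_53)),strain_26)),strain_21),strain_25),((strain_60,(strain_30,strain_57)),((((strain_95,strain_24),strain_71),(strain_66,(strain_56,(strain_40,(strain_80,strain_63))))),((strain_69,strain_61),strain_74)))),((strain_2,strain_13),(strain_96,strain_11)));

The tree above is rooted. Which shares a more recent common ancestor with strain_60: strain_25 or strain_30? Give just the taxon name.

The MRCA of strain_60 and strain_30 subtends (strain_60,(strain_30,strain_57)) (3 taxa).
The MRCA of strain_60 and strain_25 subtends ((((strain_32,((((strain_22,strain_77),strain_33),(strain_52,strain_53)),strain_26)),strain_21),strain_25),((strain_60,(strain_30,strain_57)),((((strain_95,strain_24),strain_71),(strain_66,(strain_56,(strain_40,(strain_80,strain_63))))),((strain_69,strain_61),strain_74)))) (23 taxa).
The first is nested inside the second, so strain_60 shares a more recent common ancestor with strain_30.

strain_30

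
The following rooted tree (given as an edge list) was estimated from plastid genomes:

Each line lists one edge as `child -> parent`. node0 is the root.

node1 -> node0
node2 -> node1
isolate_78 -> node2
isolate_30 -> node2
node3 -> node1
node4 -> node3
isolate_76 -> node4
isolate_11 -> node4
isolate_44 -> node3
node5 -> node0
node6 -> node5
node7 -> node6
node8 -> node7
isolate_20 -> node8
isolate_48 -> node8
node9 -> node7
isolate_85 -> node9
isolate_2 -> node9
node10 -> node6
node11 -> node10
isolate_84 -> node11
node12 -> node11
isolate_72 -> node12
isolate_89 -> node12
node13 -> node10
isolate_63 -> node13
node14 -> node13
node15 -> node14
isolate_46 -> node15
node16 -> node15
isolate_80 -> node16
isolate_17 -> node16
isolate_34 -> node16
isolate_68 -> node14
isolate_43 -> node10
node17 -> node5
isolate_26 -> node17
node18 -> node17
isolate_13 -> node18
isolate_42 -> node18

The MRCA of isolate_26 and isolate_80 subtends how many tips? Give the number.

17

The MRCA of isolate_26 and isolate_80 is the node subtending ((((isolate_20,isolate_48),(isolate_85,isolate_2)),((isolate_84,(isolate_72,isolate_89)),(isolate_63,((isolate_46,(isolate_80,isolate_17,isolate_34)),isolate_68)),isolate_43)),(isolate_26,(isolate_13,isolate_42))).
That clade contains 17 terminal taxa: isolate_13, isolate_17, isolate_2, isolate_20, isolate_26, isolate_34, isolate_42, isolate_43, isolate_46, isolate_48, isolate_63, isolate_68, isolate_72, isolate_80, isolate_84, isolate_85, isolate_89.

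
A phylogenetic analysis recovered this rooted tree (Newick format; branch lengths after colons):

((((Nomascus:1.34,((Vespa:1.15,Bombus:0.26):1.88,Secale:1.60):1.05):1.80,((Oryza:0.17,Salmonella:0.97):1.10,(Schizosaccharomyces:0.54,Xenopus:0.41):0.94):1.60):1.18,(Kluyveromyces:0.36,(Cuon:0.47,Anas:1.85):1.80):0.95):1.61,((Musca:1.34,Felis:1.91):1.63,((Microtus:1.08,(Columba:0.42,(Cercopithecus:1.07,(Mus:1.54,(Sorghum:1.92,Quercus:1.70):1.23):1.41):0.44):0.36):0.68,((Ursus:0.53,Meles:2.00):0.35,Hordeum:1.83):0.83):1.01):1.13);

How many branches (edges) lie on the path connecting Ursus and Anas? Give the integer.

9

The MRCA of Ursus and Anas is the root of the tree.
From Ursus up to that node: 5 branches. From Anas up to the same node: 4 branches. Total: 5 + 4 = 9.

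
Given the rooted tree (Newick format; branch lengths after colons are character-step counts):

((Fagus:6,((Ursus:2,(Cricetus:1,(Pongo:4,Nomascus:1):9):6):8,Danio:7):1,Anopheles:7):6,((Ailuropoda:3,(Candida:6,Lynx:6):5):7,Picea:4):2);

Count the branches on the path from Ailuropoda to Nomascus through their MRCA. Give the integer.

9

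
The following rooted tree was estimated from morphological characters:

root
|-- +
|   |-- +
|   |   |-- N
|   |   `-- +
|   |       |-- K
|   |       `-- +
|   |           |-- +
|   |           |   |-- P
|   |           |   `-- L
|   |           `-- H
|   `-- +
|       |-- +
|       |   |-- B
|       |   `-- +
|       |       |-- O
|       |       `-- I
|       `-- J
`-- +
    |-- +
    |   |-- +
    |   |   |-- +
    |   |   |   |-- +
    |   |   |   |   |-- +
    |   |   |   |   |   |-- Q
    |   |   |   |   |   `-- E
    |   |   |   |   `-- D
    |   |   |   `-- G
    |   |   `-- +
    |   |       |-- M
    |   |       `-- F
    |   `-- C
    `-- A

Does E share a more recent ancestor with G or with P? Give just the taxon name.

G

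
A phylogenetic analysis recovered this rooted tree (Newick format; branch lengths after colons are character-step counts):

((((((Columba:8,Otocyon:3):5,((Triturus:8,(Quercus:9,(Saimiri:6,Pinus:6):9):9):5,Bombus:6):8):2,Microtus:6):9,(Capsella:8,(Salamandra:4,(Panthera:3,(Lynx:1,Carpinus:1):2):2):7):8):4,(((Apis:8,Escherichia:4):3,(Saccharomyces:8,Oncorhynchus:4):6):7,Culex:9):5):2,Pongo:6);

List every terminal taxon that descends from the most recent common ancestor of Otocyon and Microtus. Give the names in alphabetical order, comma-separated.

Tracing Otocyon: it sits inside (Columba,Otocyon).
Tracing Microtus: it sits inside (((Columba,Otocyon),((Triturus,(Quercus,(Saimiri,Pinus))),Bombus)),Microtus).
The smallest clade enclosing both is (((Columba,Otocyon),((Triturus,(Quercus,(Saimiri,Pinus))),Bombus)),Microtus); the answer is its 8 terminal taxa in alphabetical order.

Bombus, Columba, Microtus, Otocyon, Pinus, Quercus, Saimiri, Triturus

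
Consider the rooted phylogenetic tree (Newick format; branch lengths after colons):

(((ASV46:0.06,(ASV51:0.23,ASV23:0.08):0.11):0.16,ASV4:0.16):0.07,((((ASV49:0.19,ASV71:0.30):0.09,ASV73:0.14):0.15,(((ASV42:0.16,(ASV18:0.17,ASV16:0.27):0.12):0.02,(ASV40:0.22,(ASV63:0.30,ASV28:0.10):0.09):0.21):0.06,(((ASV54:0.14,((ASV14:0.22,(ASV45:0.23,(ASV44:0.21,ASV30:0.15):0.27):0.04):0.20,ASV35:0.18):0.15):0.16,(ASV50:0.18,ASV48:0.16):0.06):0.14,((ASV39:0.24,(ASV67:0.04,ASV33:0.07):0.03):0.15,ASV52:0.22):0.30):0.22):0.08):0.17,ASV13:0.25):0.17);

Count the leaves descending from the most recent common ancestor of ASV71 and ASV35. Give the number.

21

The MRCA of ASV71 and ASV35 is the node subtending (((ASV49,ASV71),ASV73),(((ASV42,(ASV18,ASV16)),(ASV40,(ASV63,ASV28))),(((ASV54,((ASV14,(ASV45,(ASV44,ASV30))),ASV35)),(ASV50,ASV48)),((ASV39,(ASV67,ASV33)),ASV52)))).
That clade contains 21 terminal taxa: ASV14, ASV16, ASV18, ASV28, ASV30, ASV33, ASV35, ASV39, ASV40, ASV42, ASV44, ASV45, ASV48, ASV49, ASV50, ASV52, ASV54, ASV63, ASV67, ASV71, ASV73.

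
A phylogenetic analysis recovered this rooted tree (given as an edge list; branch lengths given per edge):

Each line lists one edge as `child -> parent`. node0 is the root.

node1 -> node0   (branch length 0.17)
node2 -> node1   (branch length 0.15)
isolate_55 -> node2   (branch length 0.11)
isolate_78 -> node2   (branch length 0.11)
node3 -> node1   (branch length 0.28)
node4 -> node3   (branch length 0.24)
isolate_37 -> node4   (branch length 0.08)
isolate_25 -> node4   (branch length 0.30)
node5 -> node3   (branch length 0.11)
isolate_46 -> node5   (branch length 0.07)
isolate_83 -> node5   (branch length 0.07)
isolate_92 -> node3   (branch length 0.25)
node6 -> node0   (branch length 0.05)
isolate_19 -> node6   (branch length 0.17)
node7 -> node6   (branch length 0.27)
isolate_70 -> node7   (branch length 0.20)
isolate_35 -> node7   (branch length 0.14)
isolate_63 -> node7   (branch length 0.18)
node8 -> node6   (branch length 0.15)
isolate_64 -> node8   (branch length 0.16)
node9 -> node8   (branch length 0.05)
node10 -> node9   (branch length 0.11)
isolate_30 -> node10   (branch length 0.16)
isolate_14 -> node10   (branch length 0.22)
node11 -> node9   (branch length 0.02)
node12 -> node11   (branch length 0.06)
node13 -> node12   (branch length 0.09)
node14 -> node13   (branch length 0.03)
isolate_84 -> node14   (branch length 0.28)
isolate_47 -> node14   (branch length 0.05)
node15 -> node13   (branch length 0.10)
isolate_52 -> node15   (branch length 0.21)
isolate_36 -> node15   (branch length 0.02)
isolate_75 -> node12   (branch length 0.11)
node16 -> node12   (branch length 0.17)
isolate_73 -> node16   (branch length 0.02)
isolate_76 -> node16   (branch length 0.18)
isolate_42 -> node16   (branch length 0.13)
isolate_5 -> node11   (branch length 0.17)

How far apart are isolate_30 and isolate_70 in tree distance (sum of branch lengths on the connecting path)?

0.94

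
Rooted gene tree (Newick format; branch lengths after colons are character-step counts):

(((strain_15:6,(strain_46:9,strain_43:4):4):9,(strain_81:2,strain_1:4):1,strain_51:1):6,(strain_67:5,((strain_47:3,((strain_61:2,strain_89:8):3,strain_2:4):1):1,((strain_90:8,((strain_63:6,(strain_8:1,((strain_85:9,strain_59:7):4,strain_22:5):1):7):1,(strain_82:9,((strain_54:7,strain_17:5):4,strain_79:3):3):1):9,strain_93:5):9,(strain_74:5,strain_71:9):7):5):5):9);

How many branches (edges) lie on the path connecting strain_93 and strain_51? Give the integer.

The MRCA of strain_93 and strain_51 is the root of the tree.
From strain_93 up to that node: 5 branches. From strain_51 up to the same node: 2 branches. Total: 5 + 2 = 7.

7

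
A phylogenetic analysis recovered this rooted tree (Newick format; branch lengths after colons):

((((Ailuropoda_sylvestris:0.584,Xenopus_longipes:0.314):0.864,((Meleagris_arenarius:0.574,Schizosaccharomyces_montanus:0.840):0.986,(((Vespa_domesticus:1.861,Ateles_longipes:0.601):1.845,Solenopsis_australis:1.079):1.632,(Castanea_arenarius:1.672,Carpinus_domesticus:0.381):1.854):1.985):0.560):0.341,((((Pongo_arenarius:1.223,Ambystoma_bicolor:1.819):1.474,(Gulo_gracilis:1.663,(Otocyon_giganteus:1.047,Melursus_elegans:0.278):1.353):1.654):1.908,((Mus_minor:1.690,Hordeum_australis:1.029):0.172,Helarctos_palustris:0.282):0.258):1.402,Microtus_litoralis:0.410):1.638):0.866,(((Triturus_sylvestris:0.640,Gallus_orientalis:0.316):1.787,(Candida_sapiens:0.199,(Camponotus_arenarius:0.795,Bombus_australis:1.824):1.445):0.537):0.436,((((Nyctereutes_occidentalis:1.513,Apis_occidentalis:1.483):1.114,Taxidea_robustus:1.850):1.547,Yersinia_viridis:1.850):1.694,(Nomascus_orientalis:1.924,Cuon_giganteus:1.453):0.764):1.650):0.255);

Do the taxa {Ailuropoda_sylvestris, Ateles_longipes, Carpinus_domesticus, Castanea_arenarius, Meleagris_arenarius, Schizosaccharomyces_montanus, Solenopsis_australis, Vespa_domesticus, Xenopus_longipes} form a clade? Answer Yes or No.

The most recent common ancestor of these taxa subtends ((Ailuropoda_sylvestris,Xenopus_longipes),((Meleagris_arenarius,Schizosaccharomyces_montanus),(((Vespa_domesticus,Ateles_longipes),Solenopsis_australis),(Castanea_arenarius,Carpinus_domesticus)))).
That clade has exactly 9 tips — every listed taxon and nothing else — so the group is monophyletic.

Yes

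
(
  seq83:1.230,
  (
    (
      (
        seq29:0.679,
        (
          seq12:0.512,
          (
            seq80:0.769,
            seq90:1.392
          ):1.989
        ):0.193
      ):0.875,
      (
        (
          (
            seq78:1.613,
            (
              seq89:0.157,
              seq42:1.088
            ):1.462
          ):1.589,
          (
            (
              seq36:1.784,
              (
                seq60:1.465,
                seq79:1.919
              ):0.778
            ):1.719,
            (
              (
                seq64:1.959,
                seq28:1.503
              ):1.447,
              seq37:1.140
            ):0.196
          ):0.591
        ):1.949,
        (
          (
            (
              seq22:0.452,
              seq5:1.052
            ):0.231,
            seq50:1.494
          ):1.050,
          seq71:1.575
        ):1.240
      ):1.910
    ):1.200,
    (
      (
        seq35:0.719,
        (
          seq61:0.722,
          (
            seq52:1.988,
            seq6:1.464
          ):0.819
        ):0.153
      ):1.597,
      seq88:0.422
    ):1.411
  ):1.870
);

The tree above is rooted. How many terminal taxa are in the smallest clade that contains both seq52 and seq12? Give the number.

The MRCA of seq52 and seq12 is the node subtending (((seq29,(seq12,(seq80,seq90))),(((seq78,(seq89,seq42)),((seq36,(seq60,seq79)),((seq64,seq28),seq37))),(((seq22,seq5),seq50),seq71))),((seq35,(seq61,(seq52,seq6))),seq88)).
That clade contains 22 terminal taxa: seq12, seq22, seq28, seq29, seq35, seq36, seq37, seq42, seq5, seq50, seq52, seq6, seq60, seq61, seq64, seq71, seq78, seq79, seq80, seq88, seq89, seq90.

22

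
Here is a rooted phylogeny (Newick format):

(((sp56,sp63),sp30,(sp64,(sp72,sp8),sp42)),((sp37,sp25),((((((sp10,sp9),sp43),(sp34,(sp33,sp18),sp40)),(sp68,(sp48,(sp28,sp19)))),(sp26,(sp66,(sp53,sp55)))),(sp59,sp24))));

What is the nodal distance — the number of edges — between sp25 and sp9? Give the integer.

9

The MRCA of sp25 and sp9 is the node subtending ((sp37,sp25),((((((sp10,sp9),sp43),(sp34,(sp33,sp18),sp40)),(sp68,(sp48,(sp28,sp19)))),(sp26,(sp66,(sp53,sp55)))),(sp59,sp24))).
From sp25 up to that node: 2 branches. From sp9 up to the same node: 7 branches. Total: 2 + 7 = 9.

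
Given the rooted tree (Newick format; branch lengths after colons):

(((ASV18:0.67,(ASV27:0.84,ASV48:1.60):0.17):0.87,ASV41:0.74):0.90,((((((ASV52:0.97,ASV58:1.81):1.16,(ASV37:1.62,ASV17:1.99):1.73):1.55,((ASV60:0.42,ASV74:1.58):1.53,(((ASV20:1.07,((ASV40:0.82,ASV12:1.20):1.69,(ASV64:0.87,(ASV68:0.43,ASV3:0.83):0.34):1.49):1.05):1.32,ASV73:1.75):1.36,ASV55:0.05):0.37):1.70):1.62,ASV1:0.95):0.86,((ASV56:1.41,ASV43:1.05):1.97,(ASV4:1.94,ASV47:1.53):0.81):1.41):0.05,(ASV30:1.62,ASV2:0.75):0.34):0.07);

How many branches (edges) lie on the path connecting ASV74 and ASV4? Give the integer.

8

The MRCA of ASV74 and ASV4 is the node subtending (((((ASV52,ASV58),(ASV37,ASV17)),((ASV60,ASV74),(((ASV20,((ASV40,ASV12),(ASV64,(ASV68,ASV3)))),ASV73),ASV55))),ASV1),((ASV56,ASV43),(ASV4,ASV47))).
From ASV74 up to that node: 5 branches. From ASV4 up to the same node: 3 branches. Total: 5 + 3 = 8.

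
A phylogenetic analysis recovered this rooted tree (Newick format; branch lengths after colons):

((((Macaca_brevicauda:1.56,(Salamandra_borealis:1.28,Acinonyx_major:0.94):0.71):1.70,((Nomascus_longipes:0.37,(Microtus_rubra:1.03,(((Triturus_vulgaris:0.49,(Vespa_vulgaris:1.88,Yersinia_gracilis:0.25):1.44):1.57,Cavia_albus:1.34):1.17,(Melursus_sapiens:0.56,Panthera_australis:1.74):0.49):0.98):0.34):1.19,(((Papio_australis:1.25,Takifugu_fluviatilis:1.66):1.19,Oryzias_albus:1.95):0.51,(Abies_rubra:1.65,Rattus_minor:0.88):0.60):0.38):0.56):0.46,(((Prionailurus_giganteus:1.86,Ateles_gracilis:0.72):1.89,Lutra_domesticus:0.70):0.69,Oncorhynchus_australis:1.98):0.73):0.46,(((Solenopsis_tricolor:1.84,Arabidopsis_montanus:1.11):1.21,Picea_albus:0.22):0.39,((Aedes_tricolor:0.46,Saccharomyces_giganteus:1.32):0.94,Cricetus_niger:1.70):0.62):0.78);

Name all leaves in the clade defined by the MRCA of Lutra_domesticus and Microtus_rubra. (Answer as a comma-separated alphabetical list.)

Abies_rubra, Acinonyx_major, Ateles_gracilis, Cavia_albus, Lutra_domesticus, Macaca_brevicauda, Melursus_sapiens, Microtus_rubra, Nomascus_longipes, Oncorhynchus_australis, Oryzias_albus, Panthera_australis, Papio_australis, Prionailurus_giganteus, Rattus_minor, Salamandra_borealis, Takifugu_fluviatilis, Triturus_vulgaris, Vespa_vulgaris, Yersinia_gracilis

Tracing Lutra_domesticus: it sits inside ((Prionailurus_giganteus,Ateles_gracilis),Lutra_domesticus).
Tracing Microtus_rubra: it sits inside (Microtus_rubra,(((Triturus_vulgaris,(Vespa_vulgaris,Yersinia_gracilis)),Cavia_albus),(Melursus_sapiens,Panthera_australis))).
The smallest clade enclosing both is (((Macaca_brevicauda,(Salamandra_borealis,Acinonyx_major)),((Nomascus_longipes,(Microtus_rubra,(((Triturus_vulgaris,(Vespa_vulgaris,Yersinia_gracilis)),Cavia_albus),(Melursus_sapiens,Panthera_australis)))),(((Papio_australis,Takifugu_fluviatilis),Oryzias_albus),(Abies_rubra,Rattus_minor)))),(((Prionailurus_giganteus,Ateles_gracilis),Lutra_domesticus),Oncorhynchus_australis)); the answer is its 20 terminal taxa in alphabetical order.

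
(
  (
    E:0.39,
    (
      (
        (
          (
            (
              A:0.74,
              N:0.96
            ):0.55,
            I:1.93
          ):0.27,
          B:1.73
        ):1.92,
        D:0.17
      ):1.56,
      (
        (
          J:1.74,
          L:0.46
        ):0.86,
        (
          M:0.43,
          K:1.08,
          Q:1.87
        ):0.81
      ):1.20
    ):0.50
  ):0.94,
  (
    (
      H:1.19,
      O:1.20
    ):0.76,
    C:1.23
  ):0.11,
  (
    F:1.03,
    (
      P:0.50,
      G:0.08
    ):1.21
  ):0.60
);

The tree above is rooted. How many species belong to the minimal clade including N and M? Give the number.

The MRCA of N and M is the node subtending (((((A,N),I),B),D),((J,L),(M,K,Q))).
That clade contains 10 terminal taxa: A, B, D, I, J, K, L, M, N, Q.

10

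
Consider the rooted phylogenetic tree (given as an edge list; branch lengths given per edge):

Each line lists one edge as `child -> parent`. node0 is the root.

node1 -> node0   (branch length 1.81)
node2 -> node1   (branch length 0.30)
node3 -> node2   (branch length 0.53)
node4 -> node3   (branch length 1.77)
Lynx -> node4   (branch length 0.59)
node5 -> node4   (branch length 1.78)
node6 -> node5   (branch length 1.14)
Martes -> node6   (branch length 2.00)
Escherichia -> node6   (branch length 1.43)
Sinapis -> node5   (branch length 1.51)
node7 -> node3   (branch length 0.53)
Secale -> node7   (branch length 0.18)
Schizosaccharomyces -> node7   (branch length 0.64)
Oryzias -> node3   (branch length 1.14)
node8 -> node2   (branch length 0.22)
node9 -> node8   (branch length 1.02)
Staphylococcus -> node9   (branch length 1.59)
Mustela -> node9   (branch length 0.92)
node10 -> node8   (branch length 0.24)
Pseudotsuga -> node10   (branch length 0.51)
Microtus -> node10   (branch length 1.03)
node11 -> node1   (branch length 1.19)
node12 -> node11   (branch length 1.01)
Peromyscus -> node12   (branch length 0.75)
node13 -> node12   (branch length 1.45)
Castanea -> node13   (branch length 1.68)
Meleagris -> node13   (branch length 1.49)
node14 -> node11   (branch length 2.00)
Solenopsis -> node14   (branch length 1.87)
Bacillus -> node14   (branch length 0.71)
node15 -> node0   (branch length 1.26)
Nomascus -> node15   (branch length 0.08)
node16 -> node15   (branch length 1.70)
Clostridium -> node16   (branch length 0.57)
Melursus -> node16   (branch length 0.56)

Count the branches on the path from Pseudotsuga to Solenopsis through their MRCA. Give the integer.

7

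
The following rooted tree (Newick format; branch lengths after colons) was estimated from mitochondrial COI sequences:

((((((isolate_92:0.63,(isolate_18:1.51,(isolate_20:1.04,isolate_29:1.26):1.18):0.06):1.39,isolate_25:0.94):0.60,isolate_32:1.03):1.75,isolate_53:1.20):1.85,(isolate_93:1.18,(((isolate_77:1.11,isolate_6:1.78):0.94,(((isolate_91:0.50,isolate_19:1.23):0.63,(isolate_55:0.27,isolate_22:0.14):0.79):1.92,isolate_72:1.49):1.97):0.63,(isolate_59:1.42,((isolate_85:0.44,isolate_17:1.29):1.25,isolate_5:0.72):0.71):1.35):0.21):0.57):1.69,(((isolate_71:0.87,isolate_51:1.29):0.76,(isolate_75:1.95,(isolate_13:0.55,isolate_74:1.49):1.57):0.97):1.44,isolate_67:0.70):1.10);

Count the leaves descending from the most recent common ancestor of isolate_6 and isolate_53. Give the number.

19

The MRCA of isolate_6 and isolate_53 is the node subtending (((((isolate_92,(isolate_18,(isolate_20,isolate_29))),isolate_25),isolate_32),isolate_53),(isolate_93,(((isolate_77,isolate_6),(((isolate_91,isolate_19),(isolate_55,isolate_22)),isolate_72)),(isolate_59,((isolate_85,isolate_17),isolate_5))))).
That clade contains 19 terminal taxa: isolate_17, isolate_18, isolate_19, isolate_20, isolate_22, isolate_25, isolate_29, isolate_32, isolate_5, isolate_53, isolate_55, isolate_59, isolate_6, isolate_72, isolate_77, isolate_85, isolate_91, isolate_92, isolate_93.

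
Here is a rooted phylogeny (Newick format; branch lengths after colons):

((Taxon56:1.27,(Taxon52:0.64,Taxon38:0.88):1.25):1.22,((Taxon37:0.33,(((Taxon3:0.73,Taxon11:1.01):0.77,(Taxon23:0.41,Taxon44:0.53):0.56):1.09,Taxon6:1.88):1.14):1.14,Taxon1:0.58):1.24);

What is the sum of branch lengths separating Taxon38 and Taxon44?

9.05

The path runs Taxon38 → … → MRCA → … → Taxon44; the MRCA is the root of the tree.
Branch lengths along that path: 0.88 + 1.25 + 1.22 + 1.24 + 1.14 + 1.14 + 1.09 + 0.56 + 0.53 = 9.05.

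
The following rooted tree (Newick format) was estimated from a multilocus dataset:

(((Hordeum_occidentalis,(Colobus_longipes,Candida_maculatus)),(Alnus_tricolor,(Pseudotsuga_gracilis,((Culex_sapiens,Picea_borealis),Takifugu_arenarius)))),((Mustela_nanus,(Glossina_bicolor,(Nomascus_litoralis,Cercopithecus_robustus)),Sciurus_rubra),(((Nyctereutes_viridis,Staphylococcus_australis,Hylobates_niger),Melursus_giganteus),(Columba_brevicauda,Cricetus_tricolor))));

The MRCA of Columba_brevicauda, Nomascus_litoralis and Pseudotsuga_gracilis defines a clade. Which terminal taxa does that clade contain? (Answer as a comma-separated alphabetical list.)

Alnus_tricolor, Candida_maculatus, Cercopithecus_robustus, Colobus_longipes, Columba_brevicauda, Cricetus_tricolor, Culex_sapiens, Glossina_bicolor, Hordeum_occidentalis, Hylobates_niger, Melursus_giganteus, Mustela_nanus, Nomascus_litoralis, Nyctereutes_viridis, Picea_borealis, Pseudotsuga_gracilis, Sciurus_rubra, Staphylococcus_australis, Takifugu_arenarius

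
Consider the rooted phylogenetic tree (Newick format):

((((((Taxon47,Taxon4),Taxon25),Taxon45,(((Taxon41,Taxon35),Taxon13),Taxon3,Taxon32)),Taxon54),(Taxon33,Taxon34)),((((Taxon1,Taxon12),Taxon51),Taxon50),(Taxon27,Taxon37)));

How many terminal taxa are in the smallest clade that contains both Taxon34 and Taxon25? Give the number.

The MRCA of Taxon34 and Taxon25 is the node subtending (((((Taxon47,Taxon4),Taxon25),Taxon45,(((Taxon41,Taxon35),Taxon13),Taxon3,Taxon32)),Taxon54),(Taxon33,Taxon34)).
That clade contains 12 terminal taxa: Taxon13, Taxon25, Taxon3, Taxon32, Taxon33, Taxon34, Taxon35, Taxon4, Taxon41, Taxon45, Taxon47, Taxon54.

12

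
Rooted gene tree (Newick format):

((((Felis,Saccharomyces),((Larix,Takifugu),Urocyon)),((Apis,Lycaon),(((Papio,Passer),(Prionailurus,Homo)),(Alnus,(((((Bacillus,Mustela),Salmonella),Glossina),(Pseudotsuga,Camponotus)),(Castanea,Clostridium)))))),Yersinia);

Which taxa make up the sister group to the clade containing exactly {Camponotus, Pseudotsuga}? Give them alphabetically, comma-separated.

Bacillus, Glossina, Mustela, Salmonella

The clade containing exactly {Camponotus, Pseudotsuga} attaches to the tree at the node subtending ((((Bacillus,Mustela),Salmonella),Glossina),(Pseudotsuga,Camponotus)).
The other lineage descending from that same node — the sister group — is (((Bacillus,Mustela),Salmonella),Glossina); its 4 tips in alphabetical order are the answer.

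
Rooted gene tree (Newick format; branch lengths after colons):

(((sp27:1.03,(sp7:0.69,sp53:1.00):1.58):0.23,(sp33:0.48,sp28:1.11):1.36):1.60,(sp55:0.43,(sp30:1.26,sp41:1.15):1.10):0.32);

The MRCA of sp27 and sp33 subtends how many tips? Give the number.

5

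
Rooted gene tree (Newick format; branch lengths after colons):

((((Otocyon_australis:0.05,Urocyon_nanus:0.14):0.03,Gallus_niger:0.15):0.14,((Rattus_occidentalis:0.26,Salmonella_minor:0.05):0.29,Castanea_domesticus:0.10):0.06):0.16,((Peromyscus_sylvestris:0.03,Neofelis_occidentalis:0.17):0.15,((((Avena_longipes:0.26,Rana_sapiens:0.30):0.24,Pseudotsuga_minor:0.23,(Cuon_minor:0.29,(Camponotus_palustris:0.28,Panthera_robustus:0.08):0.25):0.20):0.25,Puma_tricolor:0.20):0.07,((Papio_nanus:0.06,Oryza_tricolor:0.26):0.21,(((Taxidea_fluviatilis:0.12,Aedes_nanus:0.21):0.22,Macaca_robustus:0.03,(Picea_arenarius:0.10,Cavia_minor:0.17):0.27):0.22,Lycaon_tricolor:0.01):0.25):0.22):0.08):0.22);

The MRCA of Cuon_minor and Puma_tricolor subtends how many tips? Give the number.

7

The MRCA of Cuon_minor and Puma_tricolor is the node subtending (((Avena_longipes,Rana_sapiens),Pseudotsuga_minor,(Cuon_minor,(Camponotus_palustris,Panthera_robustus))),Puma_tricolor).
That clade contains 7 terminal taxa: Avena_longipes, Camponotus_palustris, Cuon_minor, Panthera_robustus, Pseudotsuga_minor, Puma_tricolor, Rana_sapiens.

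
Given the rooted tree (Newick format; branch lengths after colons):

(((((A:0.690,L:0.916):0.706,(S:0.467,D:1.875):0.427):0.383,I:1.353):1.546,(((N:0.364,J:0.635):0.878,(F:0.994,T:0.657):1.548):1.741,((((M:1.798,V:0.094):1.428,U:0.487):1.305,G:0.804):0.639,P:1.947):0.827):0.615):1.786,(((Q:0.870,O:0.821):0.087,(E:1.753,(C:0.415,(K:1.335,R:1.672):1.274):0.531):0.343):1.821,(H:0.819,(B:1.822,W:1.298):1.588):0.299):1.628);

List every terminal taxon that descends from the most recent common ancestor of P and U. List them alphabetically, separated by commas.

Tracing P: it sits inside ((((M,V),U),G),P).
Tracing U: it sits inside ((M,V),U).
The smallest clade enclosing both is ((((M,V),U),G),P); the answer is its 5 terminal taxa in alphabetical order.

G, M, P, U, V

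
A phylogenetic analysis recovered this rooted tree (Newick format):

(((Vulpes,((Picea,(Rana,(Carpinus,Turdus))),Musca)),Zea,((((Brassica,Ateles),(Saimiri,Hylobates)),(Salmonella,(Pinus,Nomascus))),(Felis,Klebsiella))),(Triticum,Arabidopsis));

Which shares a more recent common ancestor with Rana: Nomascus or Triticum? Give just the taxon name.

Nomascus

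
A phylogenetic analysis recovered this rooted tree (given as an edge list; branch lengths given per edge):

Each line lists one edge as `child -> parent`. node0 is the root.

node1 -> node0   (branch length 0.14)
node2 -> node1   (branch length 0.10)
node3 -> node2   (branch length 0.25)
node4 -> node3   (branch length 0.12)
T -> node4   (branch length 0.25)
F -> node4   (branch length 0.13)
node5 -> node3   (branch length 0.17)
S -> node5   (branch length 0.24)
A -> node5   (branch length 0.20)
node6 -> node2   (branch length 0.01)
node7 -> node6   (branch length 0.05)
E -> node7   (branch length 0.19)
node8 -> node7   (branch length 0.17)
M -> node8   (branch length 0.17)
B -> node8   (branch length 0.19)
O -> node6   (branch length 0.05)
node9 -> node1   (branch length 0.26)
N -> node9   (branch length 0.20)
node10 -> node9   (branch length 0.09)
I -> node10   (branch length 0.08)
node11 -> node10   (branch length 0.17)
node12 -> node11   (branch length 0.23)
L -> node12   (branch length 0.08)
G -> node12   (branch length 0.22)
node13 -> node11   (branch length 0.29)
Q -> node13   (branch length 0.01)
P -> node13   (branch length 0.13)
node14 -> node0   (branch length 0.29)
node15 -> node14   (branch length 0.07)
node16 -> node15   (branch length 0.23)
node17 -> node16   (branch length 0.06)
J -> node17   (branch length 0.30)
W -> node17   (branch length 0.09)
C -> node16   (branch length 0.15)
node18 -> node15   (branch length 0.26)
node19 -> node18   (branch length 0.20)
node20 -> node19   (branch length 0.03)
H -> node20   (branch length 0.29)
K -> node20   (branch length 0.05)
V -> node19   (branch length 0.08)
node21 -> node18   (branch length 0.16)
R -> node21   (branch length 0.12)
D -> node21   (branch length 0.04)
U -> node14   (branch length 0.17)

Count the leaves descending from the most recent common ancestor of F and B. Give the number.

The MRCA of F and B is the node subtending (((T,F),(S,A)),((E,(M,B)),O)).
That clade contains 8 terminal taxa: A, B, E, F, M, O, S, T.

8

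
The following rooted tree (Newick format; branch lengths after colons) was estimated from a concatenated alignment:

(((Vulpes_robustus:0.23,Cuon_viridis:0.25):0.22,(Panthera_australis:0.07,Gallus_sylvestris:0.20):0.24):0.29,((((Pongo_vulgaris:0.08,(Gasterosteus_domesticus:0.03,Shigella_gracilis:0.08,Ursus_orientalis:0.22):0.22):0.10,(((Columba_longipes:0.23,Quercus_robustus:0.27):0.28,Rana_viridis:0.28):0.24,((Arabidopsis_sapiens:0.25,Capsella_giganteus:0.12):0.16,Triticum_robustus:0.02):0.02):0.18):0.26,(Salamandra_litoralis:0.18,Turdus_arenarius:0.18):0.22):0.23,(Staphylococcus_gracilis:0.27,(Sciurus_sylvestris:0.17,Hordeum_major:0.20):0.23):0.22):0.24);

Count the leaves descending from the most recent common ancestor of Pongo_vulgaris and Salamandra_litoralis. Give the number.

12

The MRCA of Pongo_vulgaris and Salamandra_litoralis is the node subtending (((Pongo_vulgaris,(Gasterosteus_domesticus,Shigella_gracilis,Ursus_orientalis)),(((Columba_longipes,Quercus_robustus),Rana_viridis),((Arabidopsis_sapiens,Capsella_giganteus),Triticum_robustus))),(Salamandra_litoralis,Turdus_arenarius)).
That clade contains 12 terminal taxa: Arabidopsis_sapiens, Capsella_giganteus, Columba_longipes, Gasterosteus_domesticus, Pongo_vulgaris, Quercus_robustus, Rana_viridis, Salamandra_litoralis, Shigella_gracilis, Triticum_robustus, Turdus_arenarius, Ursus_orientalis.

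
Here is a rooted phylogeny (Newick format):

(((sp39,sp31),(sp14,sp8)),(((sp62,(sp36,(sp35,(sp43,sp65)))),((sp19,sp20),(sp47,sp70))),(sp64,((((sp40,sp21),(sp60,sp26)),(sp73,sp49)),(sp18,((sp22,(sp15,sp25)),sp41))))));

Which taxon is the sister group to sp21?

sp40

sp21 attaches to the tree at the node subtending (sp40,sp21).
The other lineage descending from that same node — the sister group — is the single tip sp40.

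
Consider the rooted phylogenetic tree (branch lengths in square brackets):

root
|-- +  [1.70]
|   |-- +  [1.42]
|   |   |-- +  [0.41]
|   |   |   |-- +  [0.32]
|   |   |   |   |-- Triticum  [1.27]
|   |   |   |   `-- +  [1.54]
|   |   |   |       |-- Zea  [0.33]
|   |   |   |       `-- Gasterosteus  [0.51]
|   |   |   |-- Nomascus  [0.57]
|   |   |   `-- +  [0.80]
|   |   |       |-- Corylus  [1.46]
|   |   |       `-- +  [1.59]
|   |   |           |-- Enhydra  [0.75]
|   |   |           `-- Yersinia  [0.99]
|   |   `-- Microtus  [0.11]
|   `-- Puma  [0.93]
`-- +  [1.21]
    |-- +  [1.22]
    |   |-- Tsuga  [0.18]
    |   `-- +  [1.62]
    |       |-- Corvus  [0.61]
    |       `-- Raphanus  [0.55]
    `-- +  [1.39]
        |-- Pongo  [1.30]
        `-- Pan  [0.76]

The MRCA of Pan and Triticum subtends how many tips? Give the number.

The MRCA of Pan and Triticum is the root, so the clade is the entire tree.
That clade contains 14 terminal taxa: Corvus, Corylus, Enhydra, Gasterosteus, Microtus, Nomascus, Pan, Pongo, Puma, Raphanus, Triticum, Tsuga, Yersinia, Zea.

14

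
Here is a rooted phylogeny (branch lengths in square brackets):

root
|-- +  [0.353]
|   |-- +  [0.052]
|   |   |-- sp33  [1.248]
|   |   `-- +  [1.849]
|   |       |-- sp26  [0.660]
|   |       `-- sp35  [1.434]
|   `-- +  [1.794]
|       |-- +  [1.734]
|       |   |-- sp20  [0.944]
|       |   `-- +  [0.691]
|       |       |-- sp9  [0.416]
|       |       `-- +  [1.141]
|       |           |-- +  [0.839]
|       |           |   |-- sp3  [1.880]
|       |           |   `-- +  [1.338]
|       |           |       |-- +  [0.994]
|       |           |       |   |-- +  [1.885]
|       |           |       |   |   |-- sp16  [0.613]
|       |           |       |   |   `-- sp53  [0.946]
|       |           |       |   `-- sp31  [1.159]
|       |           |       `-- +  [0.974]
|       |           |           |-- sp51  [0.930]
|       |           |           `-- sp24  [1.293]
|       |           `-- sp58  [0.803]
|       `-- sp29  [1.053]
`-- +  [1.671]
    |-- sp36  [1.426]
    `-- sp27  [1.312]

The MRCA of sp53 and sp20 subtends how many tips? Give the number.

9

The MRCA of sp53 and sp20 is the node subtending (sp20,(sp9,((sp3,(((sp16,sp53),sp31),(sp51,sp24))),sp58))).
That clade contains 9 terminal taxa: sp16, sp20, sp24, sp3, sp31, sp51, sp53, sp58, sp9.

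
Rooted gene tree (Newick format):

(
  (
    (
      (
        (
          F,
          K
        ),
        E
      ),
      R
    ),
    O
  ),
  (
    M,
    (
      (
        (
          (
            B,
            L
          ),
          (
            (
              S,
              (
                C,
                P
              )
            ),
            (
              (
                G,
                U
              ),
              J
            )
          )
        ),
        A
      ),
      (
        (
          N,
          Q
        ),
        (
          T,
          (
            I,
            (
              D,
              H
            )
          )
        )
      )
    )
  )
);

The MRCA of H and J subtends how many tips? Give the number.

15

The MRCA of H and J is the node subtending ((((B,L),((S,(C,P)),((G,U),J))),A),((N,Q),(T,(I,(D,H))))).
That clade contains 15 terminal taxa: A, B, C, D, G, H, I, J, L, N, P, Q, S, T, U.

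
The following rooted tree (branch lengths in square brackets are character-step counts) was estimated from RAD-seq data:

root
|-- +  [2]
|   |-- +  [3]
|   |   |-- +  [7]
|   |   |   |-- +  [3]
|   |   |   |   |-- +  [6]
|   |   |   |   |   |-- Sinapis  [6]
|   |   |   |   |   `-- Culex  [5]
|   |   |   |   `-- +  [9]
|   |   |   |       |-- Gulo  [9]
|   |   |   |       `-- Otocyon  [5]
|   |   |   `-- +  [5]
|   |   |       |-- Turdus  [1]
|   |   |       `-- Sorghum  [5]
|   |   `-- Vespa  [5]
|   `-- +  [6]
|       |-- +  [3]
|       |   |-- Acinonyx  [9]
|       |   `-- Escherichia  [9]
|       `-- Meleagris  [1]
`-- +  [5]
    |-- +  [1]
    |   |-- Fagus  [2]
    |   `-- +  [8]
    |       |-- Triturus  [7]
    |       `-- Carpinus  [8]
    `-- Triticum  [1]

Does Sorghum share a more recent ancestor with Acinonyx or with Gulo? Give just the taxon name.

The MRCA of Sorghum and Gulo subtends (((Sinapis,Culex),(Gulo,Otocyon)),(Turdus,Sorghum)) (6 taxa).
The MRCA of Sorghum and Acinonyx subtends (((((Sinapis,Culex),(Gulo,Otocyon)),(Turdus,Sorghum)),Vespa),((Acinonyx,Escherichia),Meleagris)) (10 taxa).
The first is nested inside the second, so Sorghum shares a more recent common ancestor with Gulo.

Gulo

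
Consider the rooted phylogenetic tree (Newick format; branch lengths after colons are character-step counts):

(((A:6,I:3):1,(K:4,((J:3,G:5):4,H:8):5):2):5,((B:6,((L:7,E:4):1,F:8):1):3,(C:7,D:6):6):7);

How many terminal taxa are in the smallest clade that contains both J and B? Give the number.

12

The MRCA of J and B is the root, so the clade is the entire tree.
That clade contains 12 terminal taxa: A, B, C, D, E, F, G, H, I, J, K, L.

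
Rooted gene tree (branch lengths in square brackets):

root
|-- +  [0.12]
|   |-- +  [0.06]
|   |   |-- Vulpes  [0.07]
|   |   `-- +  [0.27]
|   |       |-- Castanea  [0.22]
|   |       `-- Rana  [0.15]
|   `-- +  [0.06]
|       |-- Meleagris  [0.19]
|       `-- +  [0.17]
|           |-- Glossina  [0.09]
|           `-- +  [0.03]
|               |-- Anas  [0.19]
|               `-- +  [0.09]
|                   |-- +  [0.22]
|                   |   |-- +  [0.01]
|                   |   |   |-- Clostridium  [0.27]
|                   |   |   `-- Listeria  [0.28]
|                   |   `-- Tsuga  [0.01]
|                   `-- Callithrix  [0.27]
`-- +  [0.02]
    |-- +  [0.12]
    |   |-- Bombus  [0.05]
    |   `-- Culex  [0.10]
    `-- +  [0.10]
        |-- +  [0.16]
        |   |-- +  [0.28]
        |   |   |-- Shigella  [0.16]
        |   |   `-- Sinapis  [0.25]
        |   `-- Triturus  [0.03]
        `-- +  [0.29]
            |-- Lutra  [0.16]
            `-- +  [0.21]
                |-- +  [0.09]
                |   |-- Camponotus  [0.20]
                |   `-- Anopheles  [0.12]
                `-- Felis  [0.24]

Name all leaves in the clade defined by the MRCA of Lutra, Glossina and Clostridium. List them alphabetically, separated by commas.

Tracing Lutra: it sits inside (Lutra,((Camponotus,Anopheles),Felis)).
Tracing Glossina: it sits inside (Glossina,(Anas,(((Clostridium,Listeria),Tsuga),Callithrix))).
Tracing Clostridium: it sits inside (Clostridium,Listeria).
The smallest clade enclosing all 3 is the whole tree (their MRCA is the root), so the answer is all 19 tips in alphabetical order.

Anas, Anopheles, Bombus, Callithrix, Camponotus, Castanea, Clostridium, Culex, Felis, Glossina, Listeria, Lutra, Meleagris, Rana, Shigella, Sinapis, Triturus, Tsuga, Vulpes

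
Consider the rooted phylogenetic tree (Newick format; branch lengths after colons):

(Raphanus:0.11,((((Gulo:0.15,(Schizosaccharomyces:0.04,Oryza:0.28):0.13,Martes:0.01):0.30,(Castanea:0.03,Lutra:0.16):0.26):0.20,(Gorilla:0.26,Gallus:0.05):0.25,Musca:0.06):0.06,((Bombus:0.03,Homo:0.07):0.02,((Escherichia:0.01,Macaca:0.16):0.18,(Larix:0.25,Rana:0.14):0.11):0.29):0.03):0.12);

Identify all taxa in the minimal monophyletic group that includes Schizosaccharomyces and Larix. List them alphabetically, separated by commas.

Bombus, Castanea, Escherichia, Gallus, Gorilla, Gulo, Homo, Larix, Lutra, Macaca, Martes, Musca, Oryza, Rana, Schizosaccharomyces

Tracing Schizosaccharomyces: it sits inside (Schizosaccharomyces,Oryza).
Tracing Larix: it sits inside (Larix,Rana).
The smallest clade enclosing both is ((((Gulo,(Schizosaccharomyces,Oryza),Martes),(Castanea,Lutra)),(Gorilla,Gallus),Musca),((Bombus,Homo),((Escherichia,Macaca),(Larix,Rana)))); the answer is its 15 terminal taxa in alphabetical order.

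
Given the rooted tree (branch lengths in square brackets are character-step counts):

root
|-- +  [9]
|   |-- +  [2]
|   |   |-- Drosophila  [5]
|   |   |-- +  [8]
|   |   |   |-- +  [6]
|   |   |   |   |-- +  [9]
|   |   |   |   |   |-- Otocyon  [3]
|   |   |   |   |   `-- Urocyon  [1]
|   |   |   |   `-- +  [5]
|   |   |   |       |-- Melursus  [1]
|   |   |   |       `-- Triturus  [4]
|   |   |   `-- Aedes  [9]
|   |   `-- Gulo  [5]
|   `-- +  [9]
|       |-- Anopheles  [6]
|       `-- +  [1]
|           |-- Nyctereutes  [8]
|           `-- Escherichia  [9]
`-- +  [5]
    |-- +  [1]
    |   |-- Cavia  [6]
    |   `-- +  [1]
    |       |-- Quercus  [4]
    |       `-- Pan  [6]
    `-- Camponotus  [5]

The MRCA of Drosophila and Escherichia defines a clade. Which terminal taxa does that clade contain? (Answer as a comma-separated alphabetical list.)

Aedes, Anopheles, Drosophila, Escherichia, Gulo, Melursus, Nyctereutes, Otocyon, Triturus, Urocyon

Tracing Drosophila: it sits inside (Drosophila,(((Otocyon,Urocyon),(Melursus,Triturus)),Aedes),Gulo).
Tracing Escherichia: it sits inside (Nyctereutes,Escherichia).
The smallest clade enclosing both is ((Drosophila,(((Otocyon,Urocyon),(Melursus,Triturus)),Aedes),Gulo),(Anopheles,(Nyctereutes,Escherichia))); the answer is its 10 terminal taxa in alphabetical order.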